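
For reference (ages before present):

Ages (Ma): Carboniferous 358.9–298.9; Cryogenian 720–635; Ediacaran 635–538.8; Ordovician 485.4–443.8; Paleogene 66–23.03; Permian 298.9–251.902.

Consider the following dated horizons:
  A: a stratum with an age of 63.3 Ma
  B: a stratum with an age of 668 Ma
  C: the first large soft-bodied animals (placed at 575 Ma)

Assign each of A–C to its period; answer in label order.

Match each age against the start–end ranges in the excerpt: A = 63.3 Ma → Paleogene (66–23.03); B = 668 Ma → Cryogenian (720–635); C = 575 Ma → Ediacaran (635–538.8).

A — Paleogene; B — Cryogenian; C — Ediacaran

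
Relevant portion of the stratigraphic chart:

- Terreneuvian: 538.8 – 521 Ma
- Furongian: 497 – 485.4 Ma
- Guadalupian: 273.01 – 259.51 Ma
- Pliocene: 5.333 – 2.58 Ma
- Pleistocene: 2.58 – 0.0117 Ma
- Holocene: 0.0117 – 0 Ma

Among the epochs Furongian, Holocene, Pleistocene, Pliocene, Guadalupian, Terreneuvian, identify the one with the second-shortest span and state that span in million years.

Start − end for each: Furongian 497 − 485.4 = 11.6; Holocene 0.0117 − 0 = 0.0117; Pleistocene 2.58 − 0.0117 = 2.5683; Pliocene 5.333 − 2.58 = 2.753; Guadalupian 273.01 − 259.51 = 13.5; Terreneuvian 538.8 − 521 = 17.8.
Ranking these from shortest: Holocene < Pleistocene < Pliocene < Furongian < Guadalupian < Terreneuvian.
Position 2 in that ranking is Pleistocene, which lasted 2.5683 Myr.

Pleistocene, 2.5683 million years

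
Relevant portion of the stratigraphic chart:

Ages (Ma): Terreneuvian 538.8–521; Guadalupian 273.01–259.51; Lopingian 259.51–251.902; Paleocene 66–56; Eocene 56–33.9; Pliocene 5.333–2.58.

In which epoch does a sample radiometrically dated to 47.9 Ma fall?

Eocene

47.9 Ma lies between 56 and 33.9 Ma, so it falls in the Eocene.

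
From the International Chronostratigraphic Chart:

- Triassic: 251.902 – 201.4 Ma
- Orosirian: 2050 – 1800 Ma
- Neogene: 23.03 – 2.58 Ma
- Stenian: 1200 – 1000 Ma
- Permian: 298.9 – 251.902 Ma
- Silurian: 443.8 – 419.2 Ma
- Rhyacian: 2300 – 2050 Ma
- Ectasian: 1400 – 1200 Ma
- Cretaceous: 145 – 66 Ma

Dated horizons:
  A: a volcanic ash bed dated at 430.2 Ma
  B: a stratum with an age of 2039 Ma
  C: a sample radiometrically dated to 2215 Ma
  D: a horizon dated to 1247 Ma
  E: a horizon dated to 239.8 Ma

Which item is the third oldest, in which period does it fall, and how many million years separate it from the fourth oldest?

Larger Ma means older, so oldest first: C 2215 > B 2039 > D 1247 > A 430.2 > E 239.8.
Counting 3 along gives D (1247 Ma); the excerpt puts that inside the Ectasian, 1400–1200 Ma.
Next in line is A (430.2 Ma), and 1247 − 430.2 = 816.8 Myr.

D, in the Ectasian; 816.8 million years to A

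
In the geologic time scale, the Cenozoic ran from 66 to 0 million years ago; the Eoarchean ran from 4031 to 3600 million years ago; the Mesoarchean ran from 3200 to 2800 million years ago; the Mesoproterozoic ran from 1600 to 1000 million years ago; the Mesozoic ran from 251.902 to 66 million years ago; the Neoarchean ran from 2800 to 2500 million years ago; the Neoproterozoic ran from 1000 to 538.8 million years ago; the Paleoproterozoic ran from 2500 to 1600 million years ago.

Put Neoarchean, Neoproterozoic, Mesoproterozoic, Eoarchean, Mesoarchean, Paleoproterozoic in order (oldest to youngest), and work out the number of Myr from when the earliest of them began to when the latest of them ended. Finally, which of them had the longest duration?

From the excerpt: Neoarchean 2800–2500; Neoproterozoic 1000–538.8; Mesoproterozoic 1600–1000; Eoarchean 4031–3600; Mesoarchean 3200–2800; Paleoproterozoic 2500–1600 (Ma).
Larger Ma is earlier, so the oldest is Eoarchean and the youngest is Neoproterozoic; oldest to youngest: Eoarchean, Mesoarchean, Neoarchean, Paleoproterozoic, Mesoproterozoic, Neoproterozoic.
Oldest start 4031 minus youngest end 538.8 gives 3492.2 Myr overall.
Individual lengths (start − end): Neoarchean 300; Neoproterozoic 461.2; Mesoarchean 400; Paleoproterozoic 900; Eoarchean 431; Mesoproterozoic 600. The largest is Paleoproterozoic at 900 Myr.

Eoarchean, Mesoarchean, Neoarchean, Paleoproterozoic, Mesoproterozoic, Neoproterozoic; total span 3492.2 Myr; longest is Paleoproterozoic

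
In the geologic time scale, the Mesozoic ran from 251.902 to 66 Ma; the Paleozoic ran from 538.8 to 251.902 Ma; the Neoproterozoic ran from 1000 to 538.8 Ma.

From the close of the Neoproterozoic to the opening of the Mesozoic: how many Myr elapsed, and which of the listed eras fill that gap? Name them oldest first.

286.898 million years; Paleozoic

The Neoproterozoic closes at 538.8 Ma and the Mesozoic opens at 251.902 Ma, so the interval is 538.8 − 251.902 = 286.898 Myr.
An era fits inside if it starts at or after 538.8 Ma and ends at or before 251.902 Ma; oldest first that gives Paleozoic.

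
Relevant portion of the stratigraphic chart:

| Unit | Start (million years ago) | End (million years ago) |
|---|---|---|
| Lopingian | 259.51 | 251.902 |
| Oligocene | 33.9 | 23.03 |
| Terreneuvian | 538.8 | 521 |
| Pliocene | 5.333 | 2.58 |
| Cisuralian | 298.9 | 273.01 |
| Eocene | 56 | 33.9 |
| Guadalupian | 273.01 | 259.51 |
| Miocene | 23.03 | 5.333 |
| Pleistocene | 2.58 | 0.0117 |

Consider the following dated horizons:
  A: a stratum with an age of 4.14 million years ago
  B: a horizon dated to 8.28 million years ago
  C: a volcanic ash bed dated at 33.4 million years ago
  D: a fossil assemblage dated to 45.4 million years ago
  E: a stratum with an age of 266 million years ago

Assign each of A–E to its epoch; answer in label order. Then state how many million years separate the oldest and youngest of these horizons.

A: 4.14 Ma lies in 5.333–2.58 Ma, so Pliocene.
B: 8.28 Ma lies in 23.03–5.333 Ma, so Miocene.
C: 33.4 Ma lies in 33.9–23.03 Ma, so Oligocene.
D: 45.4 Ma lies in 56–33.9 Ma, so Eocene.
E: 266 Ma lies in 273.01–259.51 Ma, so Guadalupian.
Oldest = 266 Ma, youngest = 4.14 Ma → span 261.86 Myr.

A — Pliocene; B — Miocene; C — Oligocene; D — Eocene; E — Guadalupian; span 261.86 million years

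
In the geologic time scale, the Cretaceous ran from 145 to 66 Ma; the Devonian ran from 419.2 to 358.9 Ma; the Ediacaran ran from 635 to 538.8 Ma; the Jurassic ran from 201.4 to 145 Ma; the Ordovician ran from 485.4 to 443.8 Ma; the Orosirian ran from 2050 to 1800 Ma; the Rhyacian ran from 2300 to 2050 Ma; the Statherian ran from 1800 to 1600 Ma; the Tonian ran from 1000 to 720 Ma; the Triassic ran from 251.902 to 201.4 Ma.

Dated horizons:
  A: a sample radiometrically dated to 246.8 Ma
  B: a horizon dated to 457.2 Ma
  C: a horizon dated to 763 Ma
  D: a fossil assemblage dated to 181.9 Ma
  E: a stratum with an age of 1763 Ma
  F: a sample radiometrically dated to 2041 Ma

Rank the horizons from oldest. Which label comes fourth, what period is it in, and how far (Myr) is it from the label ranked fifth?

B, in the Ordovician; 210.4 million years to A

Sorted oldest-first by Ma: F (2041), E (1763), C (763), B (457.2), A (246.8), D (181.9).
The fourth oldest is B at 457.2 Ma, which lies in 485.4–443.8 Ma: the Ordovician.
The fifth oldest is A at 246.8 Ma; separation = |457.2 − 246.8| = 210.4 Myr.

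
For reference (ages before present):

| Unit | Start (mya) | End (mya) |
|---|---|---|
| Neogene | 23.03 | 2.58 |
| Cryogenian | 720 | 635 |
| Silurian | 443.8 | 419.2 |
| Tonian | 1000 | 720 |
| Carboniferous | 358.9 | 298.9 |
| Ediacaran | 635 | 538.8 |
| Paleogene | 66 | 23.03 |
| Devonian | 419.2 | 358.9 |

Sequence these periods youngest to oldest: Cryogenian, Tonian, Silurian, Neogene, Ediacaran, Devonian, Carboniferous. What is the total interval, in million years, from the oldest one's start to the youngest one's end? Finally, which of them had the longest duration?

From the excerpt: Cryogenian 720–635; Tonian 1000–720; Silurian 443.8–419.2; Neogene 23.03–2.58; Ediacaran 635–538.8; Devonian 419.2–358.9; Carboniferous 358.9–298.9 (Ma).
Larger Ma is earlier, so the oldest is Tonian and the youngest is Neogene; youngest to oldest: Neogene, Carboniferous, Devonian, Silurian, Ediacaran, Cryogenian, Tonian.
Oldest start 1000 minus youngest end 2.58 gives 997.42 Myr overall.
Individual lengths (start − end): Ediacaran 96.2; Silurian 24.6; Carboniferous 60; Devonian 60.3; Tonian 280; Cryogenian 85; Neogene 20.45. The largest is Tonian at 280 Myr.

Neogene, Carboniferous, Devonian, Silurian, Ediacaran, Cryogenian, Tonian; total span 997.42 Myr; longest is Tonian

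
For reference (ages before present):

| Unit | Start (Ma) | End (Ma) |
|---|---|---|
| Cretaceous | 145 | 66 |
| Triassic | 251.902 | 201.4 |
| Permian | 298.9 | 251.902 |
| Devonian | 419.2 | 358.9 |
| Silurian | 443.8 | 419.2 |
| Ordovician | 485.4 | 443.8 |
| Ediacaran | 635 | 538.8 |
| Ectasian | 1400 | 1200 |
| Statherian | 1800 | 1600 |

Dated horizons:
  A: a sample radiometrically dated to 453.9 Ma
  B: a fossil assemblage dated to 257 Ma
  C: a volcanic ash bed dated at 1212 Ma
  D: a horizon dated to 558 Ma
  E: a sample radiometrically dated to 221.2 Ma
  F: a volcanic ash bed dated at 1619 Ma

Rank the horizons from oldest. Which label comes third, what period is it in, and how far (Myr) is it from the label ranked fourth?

D, in the Ediacaran; 104.1 million years to A

Larger Ma means older, so oldest first: F 1619 > C 1212 > D 558 > A 453.9 > B 257 > E 221.2.
Counting 3 along gives D (558 Ma); the excerpt puts that inside the Ediacaran, 635–538.8 Ma.
Next in line is A (453.9 Ma), and 558 − 453.9 = 104.1 Myr.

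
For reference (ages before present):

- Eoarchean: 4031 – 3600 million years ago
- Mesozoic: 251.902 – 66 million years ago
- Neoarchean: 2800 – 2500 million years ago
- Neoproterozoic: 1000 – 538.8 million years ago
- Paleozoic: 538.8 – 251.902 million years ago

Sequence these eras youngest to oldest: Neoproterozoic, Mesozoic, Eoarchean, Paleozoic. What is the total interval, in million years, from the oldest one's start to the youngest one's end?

Start ages (Ma): Eoarchean 4031, Neoproterozoic 1000, Paleozoic 538.8, Mesozoic 251.902.
Ordered youngest to oldest: Mesozoic, Paleozoic, Neoproterozoic, Eoarchean.
Span = 4031 − 66 = 3965 Myr.

Mesozoic, Paleozoic, Neoproterozoic, Eoarchean; total span 3965 Myr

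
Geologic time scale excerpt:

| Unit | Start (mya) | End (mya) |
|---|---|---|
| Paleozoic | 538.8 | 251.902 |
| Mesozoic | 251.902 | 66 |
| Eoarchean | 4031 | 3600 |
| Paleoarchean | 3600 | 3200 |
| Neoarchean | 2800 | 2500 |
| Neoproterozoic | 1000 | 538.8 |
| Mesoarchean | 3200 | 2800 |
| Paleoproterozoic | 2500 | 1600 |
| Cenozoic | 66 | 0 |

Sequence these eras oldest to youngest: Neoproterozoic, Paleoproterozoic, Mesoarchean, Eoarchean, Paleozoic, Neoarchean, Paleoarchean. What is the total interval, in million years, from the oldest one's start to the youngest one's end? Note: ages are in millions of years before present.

Eoarchean → Paleoarchean → Mesoarchean → Neoarchean → Paleoproterozoic → Neoproterozoic → Paleozoic; total span 3779.098 Myr

Start ages (Ma): Eoarchean 4031, Paleoarchean 3600, Mesoarchean 3200, Neoarchean 2800, Paleoproterozoic 2500, Neoproterozoic 1000, Paleozoic 538.8.
Ordered oldest to youngest: Eoarchean, Paleoarchean, Mesoarchean, Neoarchean, Paleoproterozoic, Neoproterozoic, Paleozoic.
Span = 4031 − 251.902 = 3779.098 Myr.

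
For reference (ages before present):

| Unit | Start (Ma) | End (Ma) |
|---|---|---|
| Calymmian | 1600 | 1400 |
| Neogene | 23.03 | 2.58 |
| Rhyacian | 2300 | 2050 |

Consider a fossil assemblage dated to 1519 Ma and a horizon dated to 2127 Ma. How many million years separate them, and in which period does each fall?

Elapsed time: 2127 − 1519 = 608 Myr.
1519 Ma lies within 1600–1400 Ma: Calymmian.
2127 Ma lies within 2300–2050 Ma: Rhyacian.

608 million years apart; the first in the Calymmian, the second in the Rhyacian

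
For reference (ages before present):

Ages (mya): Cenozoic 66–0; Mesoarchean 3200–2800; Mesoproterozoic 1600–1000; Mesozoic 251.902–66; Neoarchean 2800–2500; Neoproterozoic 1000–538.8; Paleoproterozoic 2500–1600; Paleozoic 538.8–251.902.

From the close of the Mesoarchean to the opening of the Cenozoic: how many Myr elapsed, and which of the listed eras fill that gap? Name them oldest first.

The Mesoarchean closes at 2800 Ma and the Cenozoic opens at 66 Ma, so the interval is 2800 − 66 = 2734 Myr.
An era fits inside if it starts at or after 2800 Ma and ends at or before 66 Ma; oldest first that gives Neoarchean, Paleoproterozoic, Mesoproterozoic, Neoproterozoic, Paleozoic, Mesozoic.

2734 million years; Neoarchean, Paleoproterozoic, Mesoproterozoic, Neoproterozoic, Paleozoic, Mesozoic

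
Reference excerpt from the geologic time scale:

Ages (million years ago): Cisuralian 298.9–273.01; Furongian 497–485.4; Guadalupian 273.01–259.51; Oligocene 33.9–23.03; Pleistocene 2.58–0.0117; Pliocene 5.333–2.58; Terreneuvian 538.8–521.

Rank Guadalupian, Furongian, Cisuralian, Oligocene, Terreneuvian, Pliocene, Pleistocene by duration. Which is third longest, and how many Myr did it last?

Durations: Guadalupian 13.5; Furongian 11.6; Cisuralian 25.89; Oligocene 10.87; Terreneuvian 17.8; Pliocene 2.753; Pleistocene 2.5683 Myr.
Sorted longest-first: Cisuralian (25.89), Terreneuvian (17.8), Guadalupian (13.5), Furongian (11.6), Oligocene (10.87), Pliocene (2.753), Pleistocene (2.5683).
The third longest is Guadalupian at 13.5 Myr.

Guadalupian, 13.5 million years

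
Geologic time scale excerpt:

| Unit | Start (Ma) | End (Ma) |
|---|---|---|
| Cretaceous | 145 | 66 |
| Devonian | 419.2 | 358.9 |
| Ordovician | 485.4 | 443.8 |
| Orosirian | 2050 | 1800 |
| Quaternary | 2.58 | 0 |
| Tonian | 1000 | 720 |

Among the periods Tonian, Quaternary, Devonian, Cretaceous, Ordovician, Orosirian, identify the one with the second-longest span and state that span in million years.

Durations: Tonian 280; Quaternary 2.58; Devonian 60.3; Cretaceous 79; Ordovician 41.6; Orosirian 250 Myr.
Sorted longest-first: Tonian (280), Orosirian (250), Cretaceous (79), Devonian (60.3), Ordovician (41.6), Quaternary (2.58).
The second longest is Orosirian at 250 Myr.

Orosirian, 250 million years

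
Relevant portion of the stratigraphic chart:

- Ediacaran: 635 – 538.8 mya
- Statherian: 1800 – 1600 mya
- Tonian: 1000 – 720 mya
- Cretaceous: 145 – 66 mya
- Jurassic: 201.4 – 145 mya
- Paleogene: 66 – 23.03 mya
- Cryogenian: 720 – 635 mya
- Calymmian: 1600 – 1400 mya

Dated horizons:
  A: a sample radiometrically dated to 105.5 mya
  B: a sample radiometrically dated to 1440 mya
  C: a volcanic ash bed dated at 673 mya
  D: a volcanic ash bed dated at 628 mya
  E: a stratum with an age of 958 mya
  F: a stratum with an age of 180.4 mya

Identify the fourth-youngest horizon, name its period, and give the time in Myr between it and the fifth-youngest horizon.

Sorted youngest-first by Ma: A (105.5), F (180.4), D (628), C (673), E (958), B (1440).
The fourth youngest is C at 673 Ma, which lies in 720–635 Ma: the Cryogenian.
The fifth youngest is E at 958 Ma; separation = |673 − 958| = 285 Myr.

C, in the Cryogenian; 285 million years to E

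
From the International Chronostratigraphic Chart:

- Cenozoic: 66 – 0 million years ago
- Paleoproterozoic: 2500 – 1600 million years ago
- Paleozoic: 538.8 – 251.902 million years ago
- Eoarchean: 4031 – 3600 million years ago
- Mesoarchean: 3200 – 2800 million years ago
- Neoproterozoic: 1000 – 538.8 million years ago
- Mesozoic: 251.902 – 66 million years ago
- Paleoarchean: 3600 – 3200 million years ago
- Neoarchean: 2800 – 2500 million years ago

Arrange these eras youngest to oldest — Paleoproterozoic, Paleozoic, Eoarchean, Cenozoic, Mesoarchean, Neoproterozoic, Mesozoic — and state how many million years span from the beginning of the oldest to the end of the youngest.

Start ages (Ma): Eoarchean 4031, Mesoarchean 3200, Paleoproterozoic 2500, Neoproterozoic 1000, Paleozoic 538.8, Mesozoic 251.902, Cenozoic 66.
Ordered youngest to oldest: Cenozoic, Mesozoic, Paleozoic, Neoproterozoic, Paleoproterozoic, Mesoarchean, Eoarchean.
Span = 4031 − 0 = 4031 Myr.

Cenozoic, Mesozoic, Paleozoic, Neoproterozoic, Paleoproterozoic, Mesoarchean, Eoarchean; total span 4031 Myr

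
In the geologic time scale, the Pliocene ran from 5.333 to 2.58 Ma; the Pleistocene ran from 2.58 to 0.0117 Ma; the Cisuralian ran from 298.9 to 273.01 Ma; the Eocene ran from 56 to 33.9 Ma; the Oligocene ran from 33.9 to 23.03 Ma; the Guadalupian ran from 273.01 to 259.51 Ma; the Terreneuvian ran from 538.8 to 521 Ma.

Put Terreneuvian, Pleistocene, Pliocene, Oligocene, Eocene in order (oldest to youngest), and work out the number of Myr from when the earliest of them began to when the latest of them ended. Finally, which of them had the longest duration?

Terreneuvian → Eocene → Oligocene → Pliocene → Pleistocene; total span 538.7883 Myr; longest is Eocene

From the excerpt: Terreneuvian 538.8–521; Pleistocene 2.58–0.0117; Pliocene 5.333–2.58; Oligocene 33.9–23.03; Eocene 56–33.9 (Ma).
Larger Ma is earlier, so the oldest is Terreneuvian and the youngest is Pleistocene; oldest to youngest: Terreneuvian, Eocene, Oligocene, Pliocene, Pleistocene.
Oldest start 538.8 minus youngest end 0.0117 gives 538.7883 Myr overall.
Individual lengths (start − end): Oligocene 10.87; Pliocene 2.753; Terreneuvian 17.8; Eocene 22.1; Pleistocene 2.5683. The largest is Eocene at 22.1 Myr.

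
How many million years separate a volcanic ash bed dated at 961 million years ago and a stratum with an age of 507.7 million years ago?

453.3 million years

961 − 507.7 = 453.3 million years.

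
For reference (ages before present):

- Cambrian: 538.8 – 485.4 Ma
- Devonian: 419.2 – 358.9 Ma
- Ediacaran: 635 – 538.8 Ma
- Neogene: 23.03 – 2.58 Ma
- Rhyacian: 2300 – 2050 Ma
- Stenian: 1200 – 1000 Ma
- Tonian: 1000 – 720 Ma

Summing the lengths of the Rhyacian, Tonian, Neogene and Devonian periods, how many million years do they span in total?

Duration is start − end for each: (2300 − 2050) + (1000 − 720) + (23.03 − 2.58) + (419.2 − 358.9).
That is 250 + 280 + 20.45 + 60.3, which totals 610.75 million years.

610.75 million years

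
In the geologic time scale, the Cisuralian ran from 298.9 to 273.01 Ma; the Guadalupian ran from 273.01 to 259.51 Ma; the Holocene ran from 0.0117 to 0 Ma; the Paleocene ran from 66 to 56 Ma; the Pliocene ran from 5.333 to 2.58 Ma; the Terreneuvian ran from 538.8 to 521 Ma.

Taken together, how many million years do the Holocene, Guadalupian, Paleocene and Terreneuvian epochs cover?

41.3117 million years

Duration is start − end for each: (0.0117 − 0) + (273.01 − 259.51) + (66 − 56) + (538.8 − 521).
That is 0.0117 + 13.5 + 10 + 17.8, which totals 41.3117 million years.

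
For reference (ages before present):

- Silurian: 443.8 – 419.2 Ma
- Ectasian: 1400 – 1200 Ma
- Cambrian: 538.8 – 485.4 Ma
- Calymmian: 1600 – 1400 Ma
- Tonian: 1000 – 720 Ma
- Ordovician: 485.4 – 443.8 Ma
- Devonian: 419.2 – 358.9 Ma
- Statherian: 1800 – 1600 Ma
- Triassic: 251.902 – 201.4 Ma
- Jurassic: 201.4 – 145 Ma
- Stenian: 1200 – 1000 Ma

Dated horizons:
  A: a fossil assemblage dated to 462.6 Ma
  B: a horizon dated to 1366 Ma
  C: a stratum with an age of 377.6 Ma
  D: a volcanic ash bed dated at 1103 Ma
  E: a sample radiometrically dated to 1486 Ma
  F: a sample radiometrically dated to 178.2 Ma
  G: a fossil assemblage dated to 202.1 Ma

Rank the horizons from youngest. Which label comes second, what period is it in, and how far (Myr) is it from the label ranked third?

G, in the Triassic; 175.5 million years to C

Smaller Ma means younger, so youngest first: F 178.2 < G 202.1 < C 377.6 < A 462.6 < D 1103 < B 1366 < E 1486.
Counting 2 along gives G (202.1 Ma); the excerpt puts that inside the Triassic, 251.902–201.4 Ma.
Next in line is C (377.6 Ma), and 377.6 − 202.1 = 175.5 Myr.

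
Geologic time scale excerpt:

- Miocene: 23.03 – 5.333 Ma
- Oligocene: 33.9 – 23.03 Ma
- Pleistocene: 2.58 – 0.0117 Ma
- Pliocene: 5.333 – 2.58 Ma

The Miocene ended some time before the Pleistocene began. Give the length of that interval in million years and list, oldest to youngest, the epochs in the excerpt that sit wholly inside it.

The Miocene closes at 5.333 Ma and the Pleistocene opens at 2.58 Ma, so the interval is 5.333 − 2.58 = 2.753 Myr.
An epoch fits inside if it starts at or after 5.333 Ma and ends at or before 2.58 Ma; oldest first that gives Pliocene.

2.753 million years; Pliocene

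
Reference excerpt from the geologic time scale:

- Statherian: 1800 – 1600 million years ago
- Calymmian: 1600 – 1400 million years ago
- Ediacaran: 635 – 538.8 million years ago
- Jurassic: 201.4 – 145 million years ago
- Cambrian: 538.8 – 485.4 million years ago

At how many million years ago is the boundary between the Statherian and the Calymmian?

1600 million years ago

The Statherian ends and the Calymmian begins at 1600 million years ago.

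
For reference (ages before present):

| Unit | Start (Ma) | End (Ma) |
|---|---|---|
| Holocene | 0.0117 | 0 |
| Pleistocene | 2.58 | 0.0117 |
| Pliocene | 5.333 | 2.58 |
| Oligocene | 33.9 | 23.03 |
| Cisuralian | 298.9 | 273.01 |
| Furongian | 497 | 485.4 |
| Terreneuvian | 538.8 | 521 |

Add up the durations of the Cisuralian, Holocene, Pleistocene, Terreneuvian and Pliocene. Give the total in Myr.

49.023 million years

Duration is start − end for each: (298.9 − 273.01) + (0.0117 − 0) + (2.58 − 0.0117) + (538.8 − 521) + (5.333 − 2.58).
That is 25.89 + 0.0117 + 2.5683 + 17.8 + 2.753, which totals 49.023 million years.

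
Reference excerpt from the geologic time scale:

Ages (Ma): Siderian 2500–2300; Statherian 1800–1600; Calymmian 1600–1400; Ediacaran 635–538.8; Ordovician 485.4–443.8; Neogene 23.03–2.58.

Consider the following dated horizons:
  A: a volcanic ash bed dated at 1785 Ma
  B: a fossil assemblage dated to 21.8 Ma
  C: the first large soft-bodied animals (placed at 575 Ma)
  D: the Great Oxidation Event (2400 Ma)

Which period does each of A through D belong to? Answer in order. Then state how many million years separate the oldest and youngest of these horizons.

A — Statherian; B — Neogene; C — Ediacaran; D — Siderian; span 2378.2 million years

A: 1785 Ma lies in 1800–1600 Ma, so Statherian.
B: 21.8 Ma lies in 23.03–2.58 Ma, so Neogene.
C: 575 Ma lies in 635–538.8 Ma, so Ediacaran.
D: 2400 Ma lies in 2500–2300 Ma, so Siderian.
Oldest = 2400 Ma, youngest = 21.8 Ma → span 2378.2 Myr.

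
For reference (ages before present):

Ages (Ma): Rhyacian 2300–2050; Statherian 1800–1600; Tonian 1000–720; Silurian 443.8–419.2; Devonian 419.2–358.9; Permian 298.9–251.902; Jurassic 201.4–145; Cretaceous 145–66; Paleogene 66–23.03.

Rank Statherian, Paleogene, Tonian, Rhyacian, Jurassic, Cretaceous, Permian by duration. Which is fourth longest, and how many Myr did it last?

Start − end for each: Statherian 1800 − 1600 = 200; Paleogene 66 − 23.03 = 42.97; Tonian 1000 − 720 = 280; Rhyacian 2300 − 2050 = 250; Jurassic 201.4 − 145 = 56.4; Cretaceous 145 − 66 = 79; Permian 298.9 − 251.902 = 46.998.
Ranking these from longest: Tonian > Rhyacian > Statherian > Cretaceous > Jurassic > Permian > Paleogene.
Position 4 in that ranking is Cretaceous, which lasted 79 Myr.

Cretaceous, 79 million years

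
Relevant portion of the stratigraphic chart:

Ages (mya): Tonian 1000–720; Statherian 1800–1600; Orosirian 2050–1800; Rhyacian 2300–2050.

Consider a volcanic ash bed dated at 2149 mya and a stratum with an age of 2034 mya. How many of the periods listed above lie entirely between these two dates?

0

Checking each listed span, none has both start < 2149 Ma and end > 2034 Ma — every period straddles one of the two dates or lies outside them — so the count is 0.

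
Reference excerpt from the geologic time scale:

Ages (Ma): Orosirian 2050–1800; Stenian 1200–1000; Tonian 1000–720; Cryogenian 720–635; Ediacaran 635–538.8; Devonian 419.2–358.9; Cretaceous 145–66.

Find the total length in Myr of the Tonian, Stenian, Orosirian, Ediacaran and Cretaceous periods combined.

Duration is start − end for each: (1000 − 720) + (1200 − 1000) + (2050 − 1800) + (635 − 538.8) + (145 − 66).
That is 280 + 200 + 250 + 96.2 + 79, which totals 905.2 million years.

905.2 million years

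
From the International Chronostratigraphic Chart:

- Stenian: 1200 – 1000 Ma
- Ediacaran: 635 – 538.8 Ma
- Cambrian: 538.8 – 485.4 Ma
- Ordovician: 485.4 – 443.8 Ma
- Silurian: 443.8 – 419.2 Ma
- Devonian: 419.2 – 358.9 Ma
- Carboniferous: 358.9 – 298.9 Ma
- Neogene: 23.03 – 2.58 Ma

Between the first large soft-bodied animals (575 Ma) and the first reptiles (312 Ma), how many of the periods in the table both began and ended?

4

575 Ma sits inside the Ediacaran (635–538.8) and 312 Ma inside the Carboniferous (358.9–298.9); neither of those is wholly between the two dates.
The listed periods lying completely between them are Cambrian, Ordovician, Silurian, Devonian — 4 in all.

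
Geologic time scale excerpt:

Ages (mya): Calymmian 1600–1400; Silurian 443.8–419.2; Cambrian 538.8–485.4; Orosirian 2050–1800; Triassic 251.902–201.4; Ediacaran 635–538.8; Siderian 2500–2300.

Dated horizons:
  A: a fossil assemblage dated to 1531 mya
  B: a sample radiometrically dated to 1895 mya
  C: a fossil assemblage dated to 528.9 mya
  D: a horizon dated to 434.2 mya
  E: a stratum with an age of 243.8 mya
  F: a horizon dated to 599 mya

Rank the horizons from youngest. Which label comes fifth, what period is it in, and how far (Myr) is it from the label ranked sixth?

Sorted youngest-first by Ma: E (243.8), D (434.2), C (528.9), F (599), A (1531), B (1895).
The fifth youngest is A at 1531 Ma, which lies in 1600–1400 Ma: the Calymmian.
The sixth youngest is B at 1895 Ma; separation = |1531 − 1895| = 364 Myr.

A, in the Calymmian; 364 million years to B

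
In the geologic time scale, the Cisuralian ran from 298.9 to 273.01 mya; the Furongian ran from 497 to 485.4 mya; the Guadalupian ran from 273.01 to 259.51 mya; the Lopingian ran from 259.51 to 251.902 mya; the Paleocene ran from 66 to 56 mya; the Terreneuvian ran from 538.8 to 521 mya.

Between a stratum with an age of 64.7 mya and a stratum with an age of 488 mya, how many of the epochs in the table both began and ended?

3

The older date is 488 Ma and the younger is 64.7 Ma.
Epochs with start < 488 and end > 64.7 Ma: Cisuralian (298.9–273.01), Guadalupian (273.01–259.51), Lopingian (259.51–251.902).
That is 3 complete epochs.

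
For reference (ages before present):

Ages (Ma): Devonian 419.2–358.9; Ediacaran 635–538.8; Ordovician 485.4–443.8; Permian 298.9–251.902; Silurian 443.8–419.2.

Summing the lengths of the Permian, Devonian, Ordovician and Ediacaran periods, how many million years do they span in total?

245.098 million years

Each duration: Permian = 46.998; Devonian = 60.3; Ordovician = 41.6; Ediacaran = 96.2.
Sum: 46.998 + 60.3 + 41.6 + 96.2 = 245.098 Myr.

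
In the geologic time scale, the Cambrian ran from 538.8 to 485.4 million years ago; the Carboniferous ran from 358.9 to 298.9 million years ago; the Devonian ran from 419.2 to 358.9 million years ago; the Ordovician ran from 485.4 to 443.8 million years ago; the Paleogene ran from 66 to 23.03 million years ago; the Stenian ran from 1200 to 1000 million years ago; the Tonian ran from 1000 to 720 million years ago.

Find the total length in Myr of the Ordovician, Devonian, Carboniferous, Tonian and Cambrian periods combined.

Duration is start − end for each: (485.4 − 443.8) + (419.2 − 358.9) + (358.9 − 298.9) + (1000 − 720) + (538.8 − 485.4).
That is 41.6 + 60.3 + 60 + 280 + 53.4, which totals 495.3 million years.

495.3 million years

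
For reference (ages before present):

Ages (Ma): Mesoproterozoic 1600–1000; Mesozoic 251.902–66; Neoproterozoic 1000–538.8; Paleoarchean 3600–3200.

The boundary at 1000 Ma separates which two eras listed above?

Mesoproterozoic and Neoproterozoic

The Mesoproterozoic ends at 1000 Ma and the Neoproterozoic begins at 1000 Ma, so they share that boundary.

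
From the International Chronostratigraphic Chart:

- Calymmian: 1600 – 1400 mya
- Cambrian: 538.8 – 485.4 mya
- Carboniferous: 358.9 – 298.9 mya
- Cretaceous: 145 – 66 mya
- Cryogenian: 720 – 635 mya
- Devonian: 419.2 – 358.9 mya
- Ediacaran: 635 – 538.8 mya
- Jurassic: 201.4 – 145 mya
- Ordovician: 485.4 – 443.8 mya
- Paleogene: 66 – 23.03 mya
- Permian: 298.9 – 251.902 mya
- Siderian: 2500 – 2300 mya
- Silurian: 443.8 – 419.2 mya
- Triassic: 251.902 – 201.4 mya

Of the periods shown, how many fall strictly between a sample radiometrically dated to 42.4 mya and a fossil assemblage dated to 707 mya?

10

The older date is 707 Ma and the younger is 42.4 Ma.
Periods with start < 707 and end > 42.4 Ma: Ediacaran (635–538.8), Cambrian (538.8–485.4), Ordovician (485.4–443.8), Silurian (443.8–419.2), Devonian (419.2–358.9), Carboniferous (358.9–298.9), Permian (298.9–251.902), Triassic (251.902–201.4), Jurassic (201.4–145), Cretaceous (145–66).
That is 10 complete periods.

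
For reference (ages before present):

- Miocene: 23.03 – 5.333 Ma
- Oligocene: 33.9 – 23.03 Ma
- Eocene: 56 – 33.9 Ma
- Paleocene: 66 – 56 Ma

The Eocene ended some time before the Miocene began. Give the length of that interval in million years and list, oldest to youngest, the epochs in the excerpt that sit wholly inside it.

End of Eocene = 33.9 Ma; start of Miocene = 23.03 Ma.
Gap = 33.9 − 23.03 = 10.87 Myr.
Epochs wholly inside 33.9–23.03 Ma: Oligocene (33.9–23.03).

10.87 million years; Oligocene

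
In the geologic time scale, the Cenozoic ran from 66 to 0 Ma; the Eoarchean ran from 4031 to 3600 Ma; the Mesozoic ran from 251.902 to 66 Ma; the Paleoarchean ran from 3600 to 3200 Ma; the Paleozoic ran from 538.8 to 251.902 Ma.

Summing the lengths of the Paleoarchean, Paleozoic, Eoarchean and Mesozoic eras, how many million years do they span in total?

Duration is start − end for each: (3600 − 3200) + (538.8 − 251.902) + (4031 − 3600) + (251.902 − 66).
That is 400 + 286.898 + 431 + 185.902, which totals 1303.8 million years.

1303.8 million years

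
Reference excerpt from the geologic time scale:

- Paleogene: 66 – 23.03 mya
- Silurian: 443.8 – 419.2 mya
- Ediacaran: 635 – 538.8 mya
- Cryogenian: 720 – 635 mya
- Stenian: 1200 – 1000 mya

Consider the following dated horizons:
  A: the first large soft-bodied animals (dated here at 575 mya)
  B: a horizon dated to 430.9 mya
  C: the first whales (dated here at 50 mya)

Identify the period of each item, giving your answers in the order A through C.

A — Ediacaran; B — Silurian; C — Paleogene

A: 575 Ma lies in 635–538.8 Ma, so Ediacaran.
B: 430.9 Ma lies in 443.8–419.2 Ma, so Silurian.
C: 50 Ma lies in 66–23.03 Ma, so Paleogene.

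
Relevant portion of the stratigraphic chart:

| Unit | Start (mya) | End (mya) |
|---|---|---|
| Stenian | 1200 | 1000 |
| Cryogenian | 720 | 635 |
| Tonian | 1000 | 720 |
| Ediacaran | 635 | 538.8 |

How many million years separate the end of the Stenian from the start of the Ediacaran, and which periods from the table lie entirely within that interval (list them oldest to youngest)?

The Stenian closes at 1000 Ma and the Ediacaran opens at 635 Ma, so the interval is 1000 − 635 = 365 Myr.
A period fits inside if it starts at or after 1000 Ma and ends at or before 635 Ma; oldest first that gives Tonian, Cryogenian.

365 million years; Tonian, Cryogenian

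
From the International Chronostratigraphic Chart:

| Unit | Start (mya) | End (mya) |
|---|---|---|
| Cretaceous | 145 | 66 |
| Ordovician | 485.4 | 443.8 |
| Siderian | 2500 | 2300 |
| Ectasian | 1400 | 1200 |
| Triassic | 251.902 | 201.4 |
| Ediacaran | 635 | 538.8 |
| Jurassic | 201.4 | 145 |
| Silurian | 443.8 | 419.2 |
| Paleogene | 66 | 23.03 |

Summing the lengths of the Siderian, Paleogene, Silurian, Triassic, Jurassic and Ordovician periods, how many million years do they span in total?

416.072 million years

Duration is start − end for each: (2500 − 2300) + (66 − 23.03) + (443.8 − 419.2) + (251.902 − 201.4) + (201.4 − 145) + (485.4 − 443.8).
That is 200 + 42.97 + 24.6 + 50.502 + 56.4 + 41.6, which totals 416.072 million years.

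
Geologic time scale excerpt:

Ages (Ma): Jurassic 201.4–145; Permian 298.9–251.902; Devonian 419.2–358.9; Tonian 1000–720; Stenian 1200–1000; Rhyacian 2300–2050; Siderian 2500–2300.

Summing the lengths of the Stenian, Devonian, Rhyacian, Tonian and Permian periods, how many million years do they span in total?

Duration is start − end for each: (1200 − 1000) + (419.2 − 358.9) + (2300 − 2050) + (1000 − 720) + (298.9 − 251.902).
That is 200 + 60.3 + 250 + 280 + 46.998, which totals 837.298 million years.

837.298 million years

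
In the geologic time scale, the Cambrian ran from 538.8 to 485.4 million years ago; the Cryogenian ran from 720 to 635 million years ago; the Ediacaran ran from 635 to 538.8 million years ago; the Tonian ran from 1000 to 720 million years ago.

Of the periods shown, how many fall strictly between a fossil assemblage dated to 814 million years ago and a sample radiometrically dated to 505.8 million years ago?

The older date is 814 Ma and the younger is 505.8 Ma.
Periods with start < 814 and end > 505.8 Ma: Cryogenian (720–635), Ediacaran (635–538.8).
That is 2 complete periods.

2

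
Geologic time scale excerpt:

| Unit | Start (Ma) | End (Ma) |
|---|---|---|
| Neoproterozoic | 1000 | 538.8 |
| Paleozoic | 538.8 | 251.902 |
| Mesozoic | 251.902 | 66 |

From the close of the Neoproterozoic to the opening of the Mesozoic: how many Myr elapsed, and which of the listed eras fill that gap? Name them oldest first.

286.898 million years; Paleozoic

The Neoproterozoic closes at 538.8 Ma and the Mesozoic opens at 251.902 Ma, so the interval is 538.8 − 251.902 = 286.898 Myr.
An era fits inside if it starts at or after 538.8 Ma and ends at or before 251.902 Ma; oldest first that gives Paleozoic.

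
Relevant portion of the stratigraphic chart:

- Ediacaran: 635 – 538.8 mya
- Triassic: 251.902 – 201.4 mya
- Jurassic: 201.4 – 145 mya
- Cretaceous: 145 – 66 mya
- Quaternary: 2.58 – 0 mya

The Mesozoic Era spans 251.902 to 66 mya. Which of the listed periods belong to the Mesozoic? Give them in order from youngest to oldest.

Periods with both bounds inside 251.902–66 Ma: Cretaceous (145–66), Jurassic (201.4–145), Triassic (251.902–201.4).

Cretaceous, Jurassic, Triassic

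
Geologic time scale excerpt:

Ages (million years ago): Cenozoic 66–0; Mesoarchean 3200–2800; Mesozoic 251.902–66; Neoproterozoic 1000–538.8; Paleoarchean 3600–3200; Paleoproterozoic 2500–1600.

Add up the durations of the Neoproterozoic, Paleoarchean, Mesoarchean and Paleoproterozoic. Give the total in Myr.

2161.2 million years

Each duration: Neoproterozoic = 461.2; Paleoarchean = 400; Mesoarchean = 400; Paleoproterozoic = 900.
Sum: 461.2 + 400 + 400 + 900 = 2161.2 Myr.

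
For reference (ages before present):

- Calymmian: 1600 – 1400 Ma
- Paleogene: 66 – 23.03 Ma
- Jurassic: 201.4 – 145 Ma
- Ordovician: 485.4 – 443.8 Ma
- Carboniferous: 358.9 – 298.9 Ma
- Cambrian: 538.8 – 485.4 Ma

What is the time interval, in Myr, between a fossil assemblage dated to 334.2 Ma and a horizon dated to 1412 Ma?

1412 − 334.2 = 1077.8 million years.

1077.8 million years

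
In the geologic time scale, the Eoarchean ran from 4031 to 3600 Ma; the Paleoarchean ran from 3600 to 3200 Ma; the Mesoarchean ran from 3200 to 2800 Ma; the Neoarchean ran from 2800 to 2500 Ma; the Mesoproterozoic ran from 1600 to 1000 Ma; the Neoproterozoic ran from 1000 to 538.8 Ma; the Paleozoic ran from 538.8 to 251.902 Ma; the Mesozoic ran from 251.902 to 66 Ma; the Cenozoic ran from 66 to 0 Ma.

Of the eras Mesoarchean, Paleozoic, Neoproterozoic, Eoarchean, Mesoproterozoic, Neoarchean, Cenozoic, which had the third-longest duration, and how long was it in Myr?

Eoarchean, 431 million years

Durations: Mesoarchean 400; Paleozoic 286.898; Neoproterozoic 461.2; Eoarchean 431; Mesoproterozoic 600; Neoarchean 300; Cenozoic 66 Myr.
Sorted longest-first: Mesoproterozoic (600), Neoproterozoic (461.2), Eoarchean (431), Mesoarchean (400), Neoarchean (300), Paleozoic (286.898), Cenozoic (66).
The third longest is Eoarchean at 431 Myr.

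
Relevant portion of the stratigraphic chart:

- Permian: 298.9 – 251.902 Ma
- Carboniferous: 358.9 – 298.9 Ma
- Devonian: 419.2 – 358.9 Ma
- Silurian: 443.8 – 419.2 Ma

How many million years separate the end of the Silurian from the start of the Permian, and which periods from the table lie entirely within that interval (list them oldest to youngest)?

120.3 million years; Devonian, Carboniferous

The Silurian closes at 419.2 Ma and the Permian opens at 298.9 Ma, so the interval is 419.2 − 298.9 = 120.3 Myr.
A period fits inside if it starts at or after 419.2 Ma and ends at or before 298.9 Ma; oldest first that gives Devonian, Carboniferous.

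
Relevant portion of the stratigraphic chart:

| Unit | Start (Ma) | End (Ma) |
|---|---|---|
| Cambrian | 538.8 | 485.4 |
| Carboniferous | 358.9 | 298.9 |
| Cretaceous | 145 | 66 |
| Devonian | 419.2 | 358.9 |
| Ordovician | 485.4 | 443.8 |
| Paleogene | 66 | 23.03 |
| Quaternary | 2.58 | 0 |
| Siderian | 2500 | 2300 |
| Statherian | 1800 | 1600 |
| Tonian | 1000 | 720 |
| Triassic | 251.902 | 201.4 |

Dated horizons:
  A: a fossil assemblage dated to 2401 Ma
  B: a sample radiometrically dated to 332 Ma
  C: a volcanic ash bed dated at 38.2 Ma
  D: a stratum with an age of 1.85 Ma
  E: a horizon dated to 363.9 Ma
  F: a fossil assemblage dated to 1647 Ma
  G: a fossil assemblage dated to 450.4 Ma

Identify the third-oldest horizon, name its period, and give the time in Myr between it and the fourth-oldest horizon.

G, in the Ordovician; 86.5 million years to E

Larger Ma means older, so oldest first: A 2401 > F 1647 > G 450.4 > E 363.9 > B 332 > C 38.2 > D 1.85.
Counting 3 along gives G (450.4 Ma); the excerpt puts that inside the Ordovician, 485.4–443.8 Ma.
Next in line is E (363.9 Ma), and 450.4 − 363.9 = 86.5 Myr.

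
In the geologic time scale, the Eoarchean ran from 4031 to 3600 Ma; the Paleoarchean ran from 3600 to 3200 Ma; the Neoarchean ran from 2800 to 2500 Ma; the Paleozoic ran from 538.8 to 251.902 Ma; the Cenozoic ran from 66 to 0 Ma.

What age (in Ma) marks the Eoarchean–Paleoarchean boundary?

3600 Ma

The Eoarchean ends and the Paleoarchean begins at 3600 Ma.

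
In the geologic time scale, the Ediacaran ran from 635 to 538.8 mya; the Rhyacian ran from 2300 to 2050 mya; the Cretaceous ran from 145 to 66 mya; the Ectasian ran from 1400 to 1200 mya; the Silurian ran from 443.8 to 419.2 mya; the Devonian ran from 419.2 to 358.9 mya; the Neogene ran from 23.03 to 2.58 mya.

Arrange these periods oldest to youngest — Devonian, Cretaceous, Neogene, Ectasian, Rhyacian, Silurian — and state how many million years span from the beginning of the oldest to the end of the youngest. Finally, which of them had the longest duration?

Start ages (Ma): Rhyacian 2300, Ectasian 1400, Silurian 443.8, Devonian 419.2, Cretaceous 145, Neogene 23.03.
Ordered oldest to youngest: Rhyacian, Ectasian, Silurian, Devonian, Cretaceous, Neogene.
Span = 2300 − 2.58 = 2297.42 Myr.
Durations: Cretaceous 79, Rhyacian 250, Devonian 60.3, Silurian 24.6, Ectasian 200, Neogene 20.45 → longest is Rhyacian (250 Myr).

Rhyacian, Ectasian, Silurian, Devonian, Cretaceous, Neogene; total span 2297.42 Myr; longest is Rhyacian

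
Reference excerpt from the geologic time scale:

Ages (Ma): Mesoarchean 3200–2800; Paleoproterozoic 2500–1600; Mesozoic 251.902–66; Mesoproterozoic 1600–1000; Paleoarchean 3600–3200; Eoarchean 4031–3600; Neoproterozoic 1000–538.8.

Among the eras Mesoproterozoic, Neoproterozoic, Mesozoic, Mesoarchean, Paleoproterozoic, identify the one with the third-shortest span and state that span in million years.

Neoproterozoic, 461.2 million years

Start − end for each: Mesoproterozoic 1600 − 1000 = 600; Neoproterozoic 1000 − 538.8 = 461.2; Mesozoic 251.902 − 66 = 185.902; Mesoarchean 3200 − 2800 = 400; Paleoproterozoic 2500 − 1600 = 900.
Ranking these from shortest: Mesozoic < Mesoarchean < Neoproterozoic < Mesoproterozoic < Paleoproterozoic.
Position 3 in that ranking is Neoproterozoic, which lasted 461.2 Myr.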